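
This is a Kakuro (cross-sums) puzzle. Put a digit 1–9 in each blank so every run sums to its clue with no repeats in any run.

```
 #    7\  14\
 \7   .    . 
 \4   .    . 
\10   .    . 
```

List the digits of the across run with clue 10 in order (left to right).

4 in 2 cells must be {1,3}; 7 in 3 cells must be {1,2,4}.
The 4 across and the 7 down share only 1, so R2C1 = 1.
R2C2 = 4 − 1 = 3 completes the 4 across.
Nothing is forced directly, so branch on R1C1, whose candidates are 2 or 4. If R1C1 = 4: then R1C2 would have to be in {3} for the 7 across but in {2,4,5,6,7,9} for the 14 down — contradiction. So R1C1 = 2.
R1C2 = 7 − 2 = 5 completes the 7 across.
R3C1 = 7 − 3 = 4 completes the 7 down.
R3C2 = 10 − 4 = 6 completes the 10 across.

4, 6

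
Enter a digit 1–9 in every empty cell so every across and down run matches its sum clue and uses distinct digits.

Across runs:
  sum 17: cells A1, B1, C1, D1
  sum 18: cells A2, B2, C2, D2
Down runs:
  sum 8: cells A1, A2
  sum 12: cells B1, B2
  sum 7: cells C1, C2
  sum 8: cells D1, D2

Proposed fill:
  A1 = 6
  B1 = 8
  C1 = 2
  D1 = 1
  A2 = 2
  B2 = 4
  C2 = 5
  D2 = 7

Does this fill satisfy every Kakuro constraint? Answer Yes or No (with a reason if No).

Yes

Across: 6+8+2+1=17; 2+4+5+7=18. Down: 6+2=8; 8+4=12; 2+5=7; 1+7=8. No digit repeats within any run.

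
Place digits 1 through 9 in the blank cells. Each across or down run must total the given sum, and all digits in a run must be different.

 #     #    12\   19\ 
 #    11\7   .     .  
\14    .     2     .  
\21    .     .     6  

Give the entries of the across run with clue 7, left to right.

3 4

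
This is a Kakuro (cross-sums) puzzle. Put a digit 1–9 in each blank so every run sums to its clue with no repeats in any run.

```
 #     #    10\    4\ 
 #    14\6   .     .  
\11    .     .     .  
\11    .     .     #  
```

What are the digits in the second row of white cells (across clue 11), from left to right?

6, 2, 3

4 in 2 cells must be {1,3}.
The 6 across and the 4 down share only 1, so R1C3 = 1.
R2C3 = 4 − 1 = 3 completes the 4 down.
R1C2 = 6 − 1 = 5 completes the 6 across.
R2C1 = 6: the only remaining digit allowed by both the 11 across and the 14 down.
R2C2 = 11 − 9 = 2 completes the 11 across.
R3C1 = 14 − 6 = 8 completes the 14 down.
R3C2 = 11 − 8 = 3 completes the 11 across.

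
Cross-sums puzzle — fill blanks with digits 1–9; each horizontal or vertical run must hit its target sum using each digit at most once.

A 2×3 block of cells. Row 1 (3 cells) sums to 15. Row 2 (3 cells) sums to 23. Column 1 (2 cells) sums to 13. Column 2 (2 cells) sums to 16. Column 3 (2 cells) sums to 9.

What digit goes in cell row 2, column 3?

23 in 3 cells must be {6,8,9}; 16 in 2 cells must be {7,9}.
The 23 across and the 16 down share only 9, so (2,2) = 9.
(1,2) = 16 − 9 = 7 completes the 16 down.
Nothing is forced directly, so branch on (2,1), whose candidates are 6 or 8. If (2,1) = 6: then (1,1) would have to be in {2,3,5,6} for the 15 across but in {7} for the 13 down — contradiction. So (2,1) = 8.
(1,1) = 13 − 8 = 5 completes the 13 down.
(1,3) = 15 − 12 = 3 completes the 15 across.
(2,3) = 23 − 17 = 6 completes the 23 across.

6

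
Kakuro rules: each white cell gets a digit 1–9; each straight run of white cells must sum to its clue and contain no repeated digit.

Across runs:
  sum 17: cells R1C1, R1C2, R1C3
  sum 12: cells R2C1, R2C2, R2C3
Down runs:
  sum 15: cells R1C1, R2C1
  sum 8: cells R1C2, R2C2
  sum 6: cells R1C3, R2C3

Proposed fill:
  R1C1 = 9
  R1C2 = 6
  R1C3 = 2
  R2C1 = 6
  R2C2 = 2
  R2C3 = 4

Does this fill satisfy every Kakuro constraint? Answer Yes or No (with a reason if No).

Yes

Across: 9+6+2=17; 6+2+4=12. Down: 9+6=15; 6+2=8; 2+4=6. No digit repeats within any run.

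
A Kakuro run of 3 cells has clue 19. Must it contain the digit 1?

No

Counterexample: {2,8,9} sums to 19 without using 1.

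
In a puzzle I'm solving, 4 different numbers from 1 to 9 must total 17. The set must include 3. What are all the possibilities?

{1,3,4,9}; {1,3,5,8}; {1,3,6,7}; {2,3,4,8}; {2,3,5,7}

4 distinct digits from 1–9 sum between 10 and 30.
Keeping only sets containing 3.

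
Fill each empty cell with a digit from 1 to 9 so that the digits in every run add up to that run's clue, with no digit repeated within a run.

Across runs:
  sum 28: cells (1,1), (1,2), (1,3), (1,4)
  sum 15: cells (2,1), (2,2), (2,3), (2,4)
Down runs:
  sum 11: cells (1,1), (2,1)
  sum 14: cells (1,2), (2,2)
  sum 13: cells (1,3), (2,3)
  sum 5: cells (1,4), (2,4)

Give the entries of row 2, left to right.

3 5 6 1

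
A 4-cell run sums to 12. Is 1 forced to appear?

Every partition of 12 into 4 distinct digits includes 1: {1,2,3,6}, {1,2,4,5}.

Yes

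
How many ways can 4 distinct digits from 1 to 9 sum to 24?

8

4 distinct digits from 1–9 sum between 10 and 30.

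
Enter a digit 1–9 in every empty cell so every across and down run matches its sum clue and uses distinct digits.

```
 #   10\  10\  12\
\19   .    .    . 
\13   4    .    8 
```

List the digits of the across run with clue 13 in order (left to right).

R1C1 = 10 − 4 = 6 completes the 10 down.
R1C3 = 12 − 8 = 4 completes the 12 down.
R2C2 = 13 − 12 = 1 completes the 13 across.
R1C2 = 19 − 10 = 9 completes the 19 across.

4 1 8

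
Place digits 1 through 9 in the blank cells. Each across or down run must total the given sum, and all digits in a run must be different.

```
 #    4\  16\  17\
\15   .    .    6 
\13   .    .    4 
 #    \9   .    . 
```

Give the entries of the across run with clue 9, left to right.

2 7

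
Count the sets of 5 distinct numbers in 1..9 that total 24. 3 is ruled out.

5

5 distinct digits from 1–9 sum between 15 and 35.
Dropping sets that contain 3.
Enumerating: {1,2,4,8,9}, {1,2,5,7,9}, {1,2,6,7,8}, {1,4,5,6,8}, {2,4,5,6,7}.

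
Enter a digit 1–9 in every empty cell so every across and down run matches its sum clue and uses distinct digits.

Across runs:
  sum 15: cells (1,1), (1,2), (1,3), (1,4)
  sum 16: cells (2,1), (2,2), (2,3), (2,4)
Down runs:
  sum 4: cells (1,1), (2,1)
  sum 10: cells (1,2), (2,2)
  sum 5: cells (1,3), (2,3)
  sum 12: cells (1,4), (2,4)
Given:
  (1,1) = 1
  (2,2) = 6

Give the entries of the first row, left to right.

4 in 2 cells must be {1,3}.
(1,2) = 10 − 6 = 4 completes the 10 down.
(2,1) = 4 − 1 = 3 completes the 4 down.
Given what's placed, (2,3) must be 2 to fit the 16 across and 5 down.
(2,4) = 16 − 11 = 5 completes the 16 across.
(1,3) = 5 − 2 = 3 completes the 5 down.
(1,4) = 15 − 8 = 7 completes the 15 across.

1, 4, 3, 7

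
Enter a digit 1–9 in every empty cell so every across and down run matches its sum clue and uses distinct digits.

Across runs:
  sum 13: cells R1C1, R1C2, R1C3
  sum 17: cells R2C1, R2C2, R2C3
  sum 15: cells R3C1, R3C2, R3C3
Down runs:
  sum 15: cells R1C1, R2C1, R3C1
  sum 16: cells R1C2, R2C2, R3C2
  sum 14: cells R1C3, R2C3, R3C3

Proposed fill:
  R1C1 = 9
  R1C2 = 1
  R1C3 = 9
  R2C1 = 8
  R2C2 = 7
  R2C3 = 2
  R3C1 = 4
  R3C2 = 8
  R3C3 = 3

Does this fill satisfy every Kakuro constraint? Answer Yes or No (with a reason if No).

No — the across run R1C1–R1C3 sums to 19, not 13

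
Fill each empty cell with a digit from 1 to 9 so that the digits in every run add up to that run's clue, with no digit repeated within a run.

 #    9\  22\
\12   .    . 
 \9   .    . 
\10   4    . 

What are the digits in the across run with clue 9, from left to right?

R1C1 = 3: the only remaining digit allowed by both the 12 across and the 9 down.
R1C2 = 12 − 3 = 9 completes the 12 across.
R2C1 = 9 − 7 = 2 completes the 9 down.
R2C2 = 9 − 2 = 7 completes the 9 across.
R3C2 = 10 − 4 = 6 completes the 10 across.

2, 7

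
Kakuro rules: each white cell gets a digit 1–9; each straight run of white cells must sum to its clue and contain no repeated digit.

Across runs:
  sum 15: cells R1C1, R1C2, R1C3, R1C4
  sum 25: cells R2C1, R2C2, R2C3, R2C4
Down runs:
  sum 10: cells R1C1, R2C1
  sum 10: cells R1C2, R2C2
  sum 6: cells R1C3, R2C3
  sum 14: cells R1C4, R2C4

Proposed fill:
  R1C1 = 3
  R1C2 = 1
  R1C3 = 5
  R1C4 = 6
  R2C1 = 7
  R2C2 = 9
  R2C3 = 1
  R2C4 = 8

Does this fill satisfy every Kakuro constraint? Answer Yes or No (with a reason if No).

Yes

Across: 3+1+5+6=15; 7+9+1+8=25. Down: 3+7=10; 1+9=10; 5+1=6; 6+8=14. No digit repeats within any run.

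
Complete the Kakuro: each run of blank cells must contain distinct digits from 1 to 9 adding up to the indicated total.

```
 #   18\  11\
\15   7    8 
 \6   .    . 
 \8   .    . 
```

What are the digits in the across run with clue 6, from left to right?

5 1

Nothing is forced directly, so branch on R2C1, whose candidates are 2 or 5. If R2C1 = 2: then R2C2 would have to be in {4} for the 6 across but in {1,2} for the 11 down — contradiction. So R2C1 = 5.
R2C2 = 6 − 5 = 1 completes the 6 across.
R3C1 = 18 − 12 = 6 completes the 18 down.
R3C2 = 8 − 6 = 2 completes the 8 across.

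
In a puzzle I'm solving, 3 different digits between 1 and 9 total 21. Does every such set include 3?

No

Counterexample: {4,8,9} sums to 21 without using 3.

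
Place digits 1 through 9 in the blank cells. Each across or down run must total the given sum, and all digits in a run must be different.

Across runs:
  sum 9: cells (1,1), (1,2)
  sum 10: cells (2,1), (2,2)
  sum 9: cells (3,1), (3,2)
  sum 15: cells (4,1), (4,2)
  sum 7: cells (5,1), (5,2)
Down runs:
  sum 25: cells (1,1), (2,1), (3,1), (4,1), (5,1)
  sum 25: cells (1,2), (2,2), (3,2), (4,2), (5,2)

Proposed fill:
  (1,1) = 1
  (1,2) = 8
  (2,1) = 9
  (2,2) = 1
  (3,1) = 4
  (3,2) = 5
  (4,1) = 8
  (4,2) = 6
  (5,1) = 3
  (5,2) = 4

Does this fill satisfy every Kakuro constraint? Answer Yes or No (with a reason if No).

No — the down run (1,2)–(5,2) sums to 24, not 25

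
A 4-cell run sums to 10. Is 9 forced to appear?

The only way to make 10 from 4 distinct digits is {1,2,3,4}, which does not contain 9.

No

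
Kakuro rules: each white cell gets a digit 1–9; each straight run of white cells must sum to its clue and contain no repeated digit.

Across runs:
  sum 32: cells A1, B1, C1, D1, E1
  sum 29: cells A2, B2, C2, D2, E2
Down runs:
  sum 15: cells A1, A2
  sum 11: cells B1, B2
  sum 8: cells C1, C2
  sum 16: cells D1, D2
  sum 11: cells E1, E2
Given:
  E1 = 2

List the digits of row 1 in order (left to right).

7 8 6 9 2

16 in 2 cells must be {7,9}.
E2 = 11 − 2 = 9 completes the 11 down.
Given what's placed, D2 must be 7 to fit the 29 across and 16 down.
D1 = 16 − 7 = 9 completes the 16 down.
Nothing is forced directly, so branch on A2, whose candidates are 6 or 8. If A2 = 6: then A1 would have to be in {6,7,8} for the 32 across but in {9} for the 15 down — contradiction. So A2 = 8.
A1 = 15 − 8 = 7 completes the 15 down.
Given what's placed, C1 must be 6 to fit the 32 across and 8 down.
C2 = 8 − 6 = 2 completes the 8 down.
B1 = 32 − 24 = 8 completes the 32 across.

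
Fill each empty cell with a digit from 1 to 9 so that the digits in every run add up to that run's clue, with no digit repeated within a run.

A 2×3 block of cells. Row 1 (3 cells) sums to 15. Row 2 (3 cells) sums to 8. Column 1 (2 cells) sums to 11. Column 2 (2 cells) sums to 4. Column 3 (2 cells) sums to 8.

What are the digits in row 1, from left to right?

7 3 5

4 in 2 cells must be {1,3}.
Nothing is forced directly, so branch on (1,2), whose candidates are 1 or 3. If (1,2) = 1: that forces (2,2) = 3, (2,3) = 1, after which (1,3) would have to be in {5,6,8,9} for the 15 across but in {7} for the 8 down — contradiction. So (1,2) = 3.
(2,2) = 4 − 3 = 1 completes the 4 down.
Nothing is forced directly, so branch on (1,3), whose candidates are 5 or 7. If (1,3) = 7: that forces (1,1) = 5, after which (2,1) would have to be in {2,3,4,5} for the 8 across but in {6} for the 11 down — contradiction. So (1,3) = 5.
(1,1) = 15 − 8 = 7 completes the 15 across.
(2,1) = 11 − 7 = 4 completes the 11 down.
(2,3) = 8 − 5 = 3 completes the 8 across.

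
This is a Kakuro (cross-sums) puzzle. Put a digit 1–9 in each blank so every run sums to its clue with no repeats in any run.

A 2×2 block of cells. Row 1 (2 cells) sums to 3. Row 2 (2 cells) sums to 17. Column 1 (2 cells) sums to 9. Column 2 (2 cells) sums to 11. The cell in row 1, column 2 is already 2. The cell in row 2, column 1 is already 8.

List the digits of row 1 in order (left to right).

3 in 2 cells must be {1,2}; 17 in 2 cells must be {8,9}.
(1,1) = 3 − 2 = 1 completes the 3 across.
(2,2) = 17 − 8 = 9 completes the 17 across.

1, 2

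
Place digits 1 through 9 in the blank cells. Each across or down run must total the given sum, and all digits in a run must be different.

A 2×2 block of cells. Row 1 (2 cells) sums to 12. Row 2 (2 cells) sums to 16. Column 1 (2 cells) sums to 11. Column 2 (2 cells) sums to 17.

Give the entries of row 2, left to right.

7 9

16 in 2 cells must be {7,9}; 17 in 2 cells must be {8,9}.
The 16 across and the 17 down share only 9, so (2,2) = 9.
(1,2) = 17 − 9 = 8 completes the 17 down.
(2,1) = 16 − 9 = 7 completes the 16 across.
(1,1) = 12 − 8 = 4 completes the 12 across.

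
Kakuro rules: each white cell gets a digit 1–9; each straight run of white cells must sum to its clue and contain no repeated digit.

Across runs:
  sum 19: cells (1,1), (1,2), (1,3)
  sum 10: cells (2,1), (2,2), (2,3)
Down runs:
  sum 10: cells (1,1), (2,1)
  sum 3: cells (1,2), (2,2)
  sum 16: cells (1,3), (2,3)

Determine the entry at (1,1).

8

3 in 2 cells must be {1,2}; 16 in 2 cells must be {7,9}.
The 19 across and the 3 down share only 2, so (1,2) = 2.
Given what's placed, (1,3) must be 9 to fit the 19 across and 16 down.
(2,2) = 3 − 2 = 1 completes the 3 down.
(2,3) = 16 − 9 = 7 completes the 16 down.
(1,1) = 19 − 11 = 8 completes the 19 across.
(2,1) = 10 − 8 = 2 completes the 10 across.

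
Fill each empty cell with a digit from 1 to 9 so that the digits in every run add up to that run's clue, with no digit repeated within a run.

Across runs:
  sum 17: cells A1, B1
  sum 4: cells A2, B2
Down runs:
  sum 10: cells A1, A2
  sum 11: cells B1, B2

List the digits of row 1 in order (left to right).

17 in 2 cells must be {8,9}; 4 in 2 cells must be {1,3}.
The 4 across and the 11 down share only 3, so B2 = 3.
B1 = 11 − 3 = 8 completes the 11 down.
A2 = 4 − 3 = 1 completes the 4 across.
A1 = 17 − 8 = 9 completes the 17 across.

9 8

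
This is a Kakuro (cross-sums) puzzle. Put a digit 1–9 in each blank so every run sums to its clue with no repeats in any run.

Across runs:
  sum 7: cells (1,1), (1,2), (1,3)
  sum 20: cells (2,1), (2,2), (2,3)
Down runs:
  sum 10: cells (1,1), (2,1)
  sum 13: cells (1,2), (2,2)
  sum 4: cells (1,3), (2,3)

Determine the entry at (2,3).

7 in 3 cells must be {1,2,4}; 4 in 2 cells must be {1,3}.
The 7 across and the 13 down share only 4, so (1,2) = 4.
Given what's placed, (1,3) must be 1 to fit the 7 across and 4 down.
(2,2) = 13 − 4 = 9 completes the 13 down.
(2,3) = 4 − 1 = 3 completes the 4 down.
(1,1) = 7 − 5 = 2 completes the 7 across.
(2,1) = 20 − 12 = 8 completes the 20 across.

3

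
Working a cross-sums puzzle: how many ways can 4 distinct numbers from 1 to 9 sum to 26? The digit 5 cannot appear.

3

4 distinct digits from 1–9 sum between 10 and 30.
Dropping sets that contain 5.
Enumerating: {2,7,8,9}, {3,6,8,9}, {4,6,7,9}.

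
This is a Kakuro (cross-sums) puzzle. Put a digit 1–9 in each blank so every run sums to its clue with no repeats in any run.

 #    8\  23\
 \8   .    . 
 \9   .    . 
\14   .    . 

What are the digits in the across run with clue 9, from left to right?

1 8

23 in 3 cells must be {6,8,9}.
The 8 across and the 23 down share only 6, so R1C2 = 6.
Given what's placed, R2C2 must be 8 to fit the 9 across and 23 down.
R3C1 = 5: only digit in both the 14-across and 8-down candidate sets.
R3C2 = 14 − 5 = 9 completes the 14 across.
R1C1 = 8 − 6 = 2 completes the 8 across.
R2C1 = 9 − 8 = 1 completes the 9 across.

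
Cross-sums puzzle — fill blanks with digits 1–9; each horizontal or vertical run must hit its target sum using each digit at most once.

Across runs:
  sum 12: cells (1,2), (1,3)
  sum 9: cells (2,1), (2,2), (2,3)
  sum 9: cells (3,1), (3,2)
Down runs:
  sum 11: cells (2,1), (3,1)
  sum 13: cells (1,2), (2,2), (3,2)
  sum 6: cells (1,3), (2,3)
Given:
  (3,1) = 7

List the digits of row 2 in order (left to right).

4, 3, 2

(2,1) = 11 − 7 = 4 completes the 11 down.
Given what's placed, (2,3) must be 2 to fit the 9 across and 6 down.
(3,2) = 9 − 7 = 2 completes the 9 across.
(1,3) = 6 − 2 = 4 completes the 6 down.
(2,2) = 9 − 6 = 3 completes the 9 across.
(1,2) = 12 − 4 = 8 completes the 12 across.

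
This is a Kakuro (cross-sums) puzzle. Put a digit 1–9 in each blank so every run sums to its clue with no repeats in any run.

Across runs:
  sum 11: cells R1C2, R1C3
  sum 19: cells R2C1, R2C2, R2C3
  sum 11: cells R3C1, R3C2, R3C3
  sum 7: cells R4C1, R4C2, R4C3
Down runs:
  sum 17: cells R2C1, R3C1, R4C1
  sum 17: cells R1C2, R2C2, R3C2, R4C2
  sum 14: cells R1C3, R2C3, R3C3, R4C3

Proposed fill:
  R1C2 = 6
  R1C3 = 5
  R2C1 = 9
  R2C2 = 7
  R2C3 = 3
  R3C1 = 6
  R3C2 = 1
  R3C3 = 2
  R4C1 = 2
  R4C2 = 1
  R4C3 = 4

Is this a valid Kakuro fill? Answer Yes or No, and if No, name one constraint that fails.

No — the down run R1C2–R4C2 sums to 15, not 17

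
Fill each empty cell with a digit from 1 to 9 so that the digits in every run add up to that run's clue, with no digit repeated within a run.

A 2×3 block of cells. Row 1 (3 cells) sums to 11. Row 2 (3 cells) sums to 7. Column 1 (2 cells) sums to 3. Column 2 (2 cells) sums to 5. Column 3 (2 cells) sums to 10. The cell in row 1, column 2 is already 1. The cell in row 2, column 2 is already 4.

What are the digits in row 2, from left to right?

1 4 2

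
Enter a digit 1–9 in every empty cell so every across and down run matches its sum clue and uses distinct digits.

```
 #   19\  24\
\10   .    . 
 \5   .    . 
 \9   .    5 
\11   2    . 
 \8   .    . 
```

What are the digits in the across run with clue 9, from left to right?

R3C1 = 9 − 5 = 4 completes the 9 across.
R4C2 = 11 − 2 = 9 completes the 11 across.
Nothing is forced directly, so branch on R2C1, whose candidates are 1 or 3. If R2C1 = 1: then R2C2 would have to be in {4} for the 5 across but in {1,2,3,6,7} for the 24 down — contradiction. So R2C1 = 3.
R2C2 = 5 − 3 = 2 completes the 5 across.
Given what's placed, R5C1 must be 1 to fit the 8 across and 19 down.
R5C2 = 8 − 1 = 7 completes the 8 across.
R1C1 = 19 − 10 = 9 completes the 19 down.
R1C2 = 10 − 9 = 1 completes the 10 across.

4, 5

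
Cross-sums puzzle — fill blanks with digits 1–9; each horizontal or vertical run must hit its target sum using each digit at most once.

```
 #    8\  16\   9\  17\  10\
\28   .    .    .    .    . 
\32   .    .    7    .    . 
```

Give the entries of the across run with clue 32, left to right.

2 9 7 8 6

16 in 2 cells must be {7,9}; 17 in 2 cells must be {8,9}.
R1C3 = 9 − 7 = 2 completes the 9 down.
R2C2 = 9: the only remaining digit allowed by both the 32 across and the 16 down.
R2C4 = 8: the only remaining digit allowed by both the 32 across and the 17 down.
R1C2 = 16 − 9 = 7 completes the 16 down.
R1C4 = 17 − 8 = 9 completes the 17 down.
R1C1 = 6: the only remaining digit allowed by both the 28 across and the 8 down.
R1C5 = 28 − 24 = 4 completes the 28 across.
R2C1 = 8 − 6 = 2 completes the 8 down.
R2C5 = 32 − 26 = 6 completes the 32 across.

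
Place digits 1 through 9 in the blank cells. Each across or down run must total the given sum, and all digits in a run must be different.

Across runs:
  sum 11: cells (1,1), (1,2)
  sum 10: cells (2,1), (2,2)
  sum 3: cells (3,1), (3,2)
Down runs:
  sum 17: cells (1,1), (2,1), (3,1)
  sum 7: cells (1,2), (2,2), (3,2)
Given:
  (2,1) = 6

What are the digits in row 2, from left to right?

6 4

3 in 2 cells must be {1,2}; 7 in 3 cells must be {1,2,4}.
(2,2) = 10 − 6 = 4 completes the 10 across.
Given what's placed, (3,1) must be 2 to fit the 3 across and 17 down.
(3,2) = 3 − 2 = 1 completes the 3 across.
(1,1) = 17 − 8 = 9 completes the 17 down.
(1,2) = 11 − 9 = 2 completes the 11 across.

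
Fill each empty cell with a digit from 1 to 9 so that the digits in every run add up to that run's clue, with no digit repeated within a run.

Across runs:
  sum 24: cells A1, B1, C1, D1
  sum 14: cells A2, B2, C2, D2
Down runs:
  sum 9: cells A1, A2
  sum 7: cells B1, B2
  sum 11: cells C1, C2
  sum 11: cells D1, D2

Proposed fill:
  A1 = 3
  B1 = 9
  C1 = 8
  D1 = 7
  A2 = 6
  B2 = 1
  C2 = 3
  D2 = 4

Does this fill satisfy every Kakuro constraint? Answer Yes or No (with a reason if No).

No — the down run B1–B2 sums to 10, not 7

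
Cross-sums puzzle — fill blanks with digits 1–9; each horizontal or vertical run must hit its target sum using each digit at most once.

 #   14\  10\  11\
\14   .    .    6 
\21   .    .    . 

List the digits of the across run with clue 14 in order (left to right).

5 3 6

Given what's placed, R1C1 must be 5 to fit the 14 across and 14 down.
R1C2 = 14 − 11 = 3 completes the 14 across.
R2C1 = 14 − 5 = 9 completes the 14 down.
R2C2 = 10 − 3 = 7 completes the 10 down.
R2C3 = 21 − 16 = 5 completes the 21 across.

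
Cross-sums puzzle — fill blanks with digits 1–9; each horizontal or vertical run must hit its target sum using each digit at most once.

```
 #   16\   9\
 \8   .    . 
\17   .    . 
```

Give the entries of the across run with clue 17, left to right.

9 8

17 in 2 cells must be {8,9}; 16 in 2 cells must be {7,9}.
The 8 across and the 16 down share only 7, so R1C1 = 7.
R1C2 = 8 − 7 = 1 completes the 8 across.
R2C1 = 16 − 7 = 9 completes the 16 down.
R2C2 = 17 − 9 = 8 completes the 17 across.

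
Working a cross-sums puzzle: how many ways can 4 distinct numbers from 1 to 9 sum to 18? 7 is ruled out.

4 distinct digits from 1–9 sum between 10 and 30.
Dropping sets that contain 7.

7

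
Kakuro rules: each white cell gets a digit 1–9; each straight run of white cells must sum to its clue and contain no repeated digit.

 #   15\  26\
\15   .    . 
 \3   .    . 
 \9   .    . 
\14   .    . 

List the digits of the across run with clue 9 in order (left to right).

3 in 2 cells must be {1,2}.
Only 2 fits R2C2 under both its across sum 3 and down sum 26.
R2C1 = 3 − 2 = 1 completes the 3 across.
Nothing is forced directly, so branch on R3C2, whose candidates are 7 or 8. If R3C2 = 8: then R3C1 would have to be in {1} for the 9 across but in {2,3,4,5,6,7,8,9} for the 15 down — contradiction. So R3C2 = 7.
R3C1 = 9 − 7 = 2 completes the 9 across.

2 7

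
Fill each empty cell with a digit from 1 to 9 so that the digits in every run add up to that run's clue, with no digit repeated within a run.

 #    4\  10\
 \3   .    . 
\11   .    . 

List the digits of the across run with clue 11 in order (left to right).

3 8

3 in 2 cells must be {1,2}; 4 in 2 cells must be {1,3}.
The 3 across and the 4 down share only 1, so R1C1 = 1.
R1C2 = 3 − 1 = 2 completes the 3 across.
R2C1 = 4 − 1 = 3 completes the 4 down.
R2C2 = 11 − 3 = 8 completes the 11 across.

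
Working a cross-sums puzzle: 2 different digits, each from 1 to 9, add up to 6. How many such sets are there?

2 distinct digits from 1–9 sum between 3 and 17.
Enumerating: {1,5}, {2,4}.

2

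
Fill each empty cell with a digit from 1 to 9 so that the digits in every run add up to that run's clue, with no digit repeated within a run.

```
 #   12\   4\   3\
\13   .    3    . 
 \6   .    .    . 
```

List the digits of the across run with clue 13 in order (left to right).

9, 3, 1

6 in 3 cells must be {1,2,3}; 4 in 2 cells must be {1,3}; 3 in 2 cells must be {1,2}.
R2C1 = 3: only digit in both the 6-across and 12-down candidate sets.
R2C2 = 4 − 3 = 1 completes the 4 down.
R2C3 = 6 − 4 = 2 completes the 6 across.
R1C1 = 12 − 3 = 9 completes the 12 down.
R1C3 = 13 − 12 = 1 completes the 13 across.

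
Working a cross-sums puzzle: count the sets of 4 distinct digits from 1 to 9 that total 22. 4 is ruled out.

4 distinct digits from 1–9 sum between 10 and 30.
Dropping sets that contain 4.
Enumerating: {1,5,7,9}, {1,6,7,8}, {2,3,8,9}, {2,5,6,9}, {2,5,7,8}, {3,5,6,8}.

6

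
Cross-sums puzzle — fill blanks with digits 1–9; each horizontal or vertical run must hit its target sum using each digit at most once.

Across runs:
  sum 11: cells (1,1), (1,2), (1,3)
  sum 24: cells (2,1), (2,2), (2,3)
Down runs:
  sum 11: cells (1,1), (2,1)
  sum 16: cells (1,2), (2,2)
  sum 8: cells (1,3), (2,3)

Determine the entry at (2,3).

7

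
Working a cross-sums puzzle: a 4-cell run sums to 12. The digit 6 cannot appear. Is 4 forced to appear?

The only way to make 12 from 4 distinct digits under that restriction is {1,2,4,5}, which contains 4.

Yes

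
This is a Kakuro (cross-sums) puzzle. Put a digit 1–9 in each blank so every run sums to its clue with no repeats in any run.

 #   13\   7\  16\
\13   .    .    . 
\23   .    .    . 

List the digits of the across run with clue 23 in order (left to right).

23 in 3 cells must be {6,8,9}; 16 in 2 cells must be {7,9}.
The 23 across and the 7 down share only 6, so R2C2 = 6.
Given what's placed, R2C3 must be 9 to fit the 23 across and 16 down.
R1C2 = 7 − 6 = 1 completes the 7 down.
R1C3 = 16 − 9 = 7 completes the 16 down.
R2C1 = 23 − 15 = 8 completes the 23 across.
R1C1 = 13 − 8 = 5 completes the 13 across.

8 6 9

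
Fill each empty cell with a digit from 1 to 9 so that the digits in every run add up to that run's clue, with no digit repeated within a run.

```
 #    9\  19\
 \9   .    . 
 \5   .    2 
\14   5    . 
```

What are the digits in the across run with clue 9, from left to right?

1 8

Given what's placed, R1C2 must be 8 to fit the 9 across and 19 down.
R2C1 = 5 − 2 = 3 completes the 5 across.
R3C2 = 14 − 5 = 9 completes the 14 across.
R1C1 = 9 − 8 = 1 completes the 9 across.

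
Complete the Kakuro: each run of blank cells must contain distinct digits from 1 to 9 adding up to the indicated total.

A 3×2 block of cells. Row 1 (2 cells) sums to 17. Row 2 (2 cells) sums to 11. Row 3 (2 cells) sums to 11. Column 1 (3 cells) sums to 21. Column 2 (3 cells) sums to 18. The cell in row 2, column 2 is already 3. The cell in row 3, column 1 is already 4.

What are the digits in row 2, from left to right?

8 3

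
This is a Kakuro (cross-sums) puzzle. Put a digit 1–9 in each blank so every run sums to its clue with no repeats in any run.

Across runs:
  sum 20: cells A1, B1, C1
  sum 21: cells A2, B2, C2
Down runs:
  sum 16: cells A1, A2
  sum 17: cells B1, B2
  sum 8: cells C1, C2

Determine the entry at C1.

16 in 2 cells must be {7,9}; 17 in 2 cells must be {8,9}.
Nothing is forced directly, so branch on B1, whose candidates are 8 or 9. If B1 = 9: that forces A1 = 7, after which C1 would have to be in {4} for the 20 across but in {1,2,3,5,6,7} for the 8 down — contradiction. So B1 = 8.
B2 = 17 − 8 = 9 completes the 17 down.
Given what's placed, A2 must be 7 to fit the 21 across and 16 down.
C2 = 21 − 16 = 5 completes the 21 across.
A1 = 16 − 7 = 9 completes the 16 down.
C1 = 20 − 17 = 3 completes the 20 across.

3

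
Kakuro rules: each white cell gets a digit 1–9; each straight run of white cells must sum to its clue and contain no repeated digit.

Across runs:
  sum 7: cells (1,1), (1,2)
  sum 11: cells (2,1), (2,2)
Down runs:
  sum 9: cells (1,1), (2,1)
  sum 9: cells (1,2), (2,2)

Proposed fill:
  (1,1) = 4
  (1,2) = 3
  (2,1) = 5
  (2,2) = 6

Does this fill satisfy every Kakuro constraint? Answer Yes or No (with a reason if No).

Across: 4+3=7; 5+6=11. Down: 4+5=9; 3+6=9. No digit repeats within any run.

Yes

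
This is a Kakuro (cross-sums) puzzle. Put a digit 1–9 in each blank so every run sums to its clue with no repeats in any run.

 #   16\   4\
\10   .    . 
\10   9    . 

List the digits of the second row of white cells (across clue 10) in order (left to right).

16 in 2 cells must be {7,9}; 4 in 2 cells must be {1,3}.
R1C1 = 16 − 9 = 7 completes the 16 down.
R1C2 = 10 − 7 = 3 completes the 10 across.
R2C2 = 10 − 9 = 1 completes the 10 across.

9, 1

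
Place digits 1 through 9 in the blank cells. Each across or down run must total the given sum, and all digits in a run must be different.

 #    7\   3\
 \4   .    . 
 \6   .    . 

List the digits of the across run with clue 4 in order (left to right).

4 in 2 cells must be {1,3}; 3 in 2 cells must be {1,2}.
The 4 across and the 3 down share only 1, so R1C2 = 1.
R2C2 = 3 − 1 = 2 completes the 3 down.
R1C1 = 4 − 1 = 3 completes the 4 across.
R2C1 = 6 − 2 = 4 completes the 6 across.

3, 1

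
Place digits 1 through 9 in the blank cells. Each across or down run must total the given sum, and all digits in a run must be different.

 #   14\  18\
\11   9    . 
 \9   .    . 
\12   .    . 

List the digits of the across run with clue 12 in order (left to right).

3 9

R1C2 = 11 − 9 = 2 completes the 11 across.
Given what's placed, R2C2 must be 7 to fit the 9 across and 18 down.
R3C2 = 18 − 9 = 9 completes the 18 down.
R2C1 = 9 − 7 = 2 completes the 9 across.
R3C1 = 12 − 9 = 3 completes the 12 across.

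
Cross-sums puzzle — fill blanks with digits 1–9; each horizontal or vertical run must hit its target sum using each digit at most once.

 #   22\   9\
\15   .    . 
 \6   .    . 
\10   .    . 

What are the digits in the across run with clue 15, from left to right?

9 6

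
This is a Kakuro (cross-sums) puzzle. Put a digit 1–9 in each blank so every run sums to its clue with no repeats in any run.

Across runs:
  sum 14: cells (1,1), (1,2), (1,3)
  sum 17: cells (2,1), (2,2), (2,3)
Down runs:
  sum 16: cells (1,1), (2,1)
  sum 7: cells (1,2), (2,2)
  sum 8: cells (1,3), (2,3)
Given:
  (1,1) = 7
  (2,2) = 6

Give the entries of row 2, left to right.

9 6 2

16 in 2 cells must be {7,9}.
(1,2) = 7 − 6 = 1 completes the 7 down.
(1,3) = 14 − 8 = 6 completes the 14 across.
(2,1) = 16 − 7 = 9 completes the 16 down.
(2,3) = 17 − 15 = 2 completes the 17 across.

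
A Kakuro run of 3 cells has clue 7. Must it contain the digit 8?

The only way to make 7 from 3 distinct digits is {1,2,4}, which does not contain 8.

No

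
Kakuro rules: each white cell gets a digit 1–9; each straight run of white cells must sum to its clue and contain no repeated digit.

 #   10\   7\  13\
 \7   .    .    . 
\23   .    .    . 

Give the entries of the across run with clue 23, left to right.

7 in 3 cells must be {1,2,4}; 23 in 3 cells must be {6,8,9}.
The 7 across and the 13 down share only 4, so R1C3 = 4.
The 23 across and the 7 down share only 6, so R2C2 = 6.
R2C3 = 13 − 4 = 9 completes the 13 down.
R1C2 = 7 − 6 = 1 completes the 7 down.
R2C1 = 23 − 15 = 8 completes the 23 across.
R1C1 = 7 − 5 = 2 completes the 7 across.

8 6 9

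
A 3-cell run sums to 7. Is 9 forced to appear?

No

The only way to make 7 from 3 distinct digits is {1,2,4}, which does not contain 9.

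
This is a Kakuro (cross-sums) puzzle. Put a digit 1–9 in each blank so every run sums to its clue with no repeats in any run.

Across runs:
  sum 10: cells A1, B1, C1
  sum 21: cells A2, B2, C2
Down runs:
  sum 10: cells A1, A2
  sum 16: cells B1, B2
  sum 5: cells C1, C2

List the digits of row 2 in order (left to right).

16 in 2 cells must be {7,9}.
The 10 across and the 16 down share only 7, so B1 = 7.
B2 = 16 − 7 = 9 completes the 16 down.
Given what's placed, C2 must be 4 to fit the 21 across and 5 down.
C1 = 5 − 4 = 1 completes the 5 down.
A2 = 21 − 13 = 8 completes the 21 across.
A1 = 10 − 8 = 2 completes the 10 across.

8, 9, 4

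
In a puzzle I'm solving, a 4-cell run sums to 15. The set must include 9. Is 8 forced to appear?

No

The only way to make 15 from 4 distinct digits under that restriction is {1,2,3,9}, which does not contain 8.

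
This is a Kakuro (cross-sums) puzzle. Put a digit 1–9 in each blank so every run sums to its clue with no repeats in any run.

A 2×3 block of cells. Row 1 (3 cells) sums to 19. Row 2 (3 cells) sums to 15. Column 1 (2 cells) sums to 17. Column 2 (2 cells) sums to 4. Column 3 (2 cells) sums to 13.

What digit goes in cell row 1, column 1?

17 in 2 cells must be {8,9}; 4 in 2 cells must be {1,3}.
The 19 across and the 4 down share only 3, so (1,2) = 3.
(2,2) = 4 − 3 = 1 completes the 4 down.
Given what's placed, (1,1) must be 9 to fit the 19 across and 17 down.
(1,3) = 19 − 12 = 7 completes the 19 across.
(2,1) = 17 − 9 = 8 completes the 17 down.
(2,3) = 15 − 9 = 6 completes the 15 across.

9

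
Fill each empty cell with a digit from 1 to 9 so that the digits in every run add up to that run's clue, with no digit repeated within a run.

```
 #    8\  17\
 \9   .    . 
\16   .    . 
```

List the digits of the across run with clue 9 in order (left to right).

1, 8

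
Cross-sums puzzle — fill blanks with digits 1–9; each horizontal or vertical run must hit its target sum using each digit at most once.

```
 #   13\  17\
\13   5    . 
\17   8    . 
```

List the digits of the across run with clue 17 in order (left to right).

17 in 2 cells must be {8,9}.
R1C2 = 13 − 5 = 8 completes the 13 across.
R2C2 = 17 − 8 = 9 completes the 17 across.

8 9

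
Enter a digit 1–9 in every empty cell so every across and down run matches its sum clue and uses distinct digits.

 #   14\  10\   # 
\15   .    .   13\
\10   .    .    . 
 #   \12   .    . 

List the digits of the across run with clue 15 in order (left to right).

Nothing is forced directly, so branch on R1C2, whose candidates are 6 or 7. If R1C2 = 7: that forces R1C1 = 8, R2C1 = 6, R2C2 = 1, after which R2C3 would have to be in {3} for the 10 across but in {4,5,6,7,8,9} for the 13 down — contradiction. So R1C2 = 6.
R1C1 = 15 − 6 = 9 completes the 15 across.
R2C1 = 14 − 9 = 5 completes the 14 down.
R2C3 = 4: the only remaining digit allowed by both the 10 across and the 13 down.
R3C2 = 3: the only remaining digit allowed by both the 12 across and the 10 down.
R3C3 = 12 − 3 = 9 completes the 12 across.
R2C2 = 10 − 9 = 1 completes the 10 across.

9, 6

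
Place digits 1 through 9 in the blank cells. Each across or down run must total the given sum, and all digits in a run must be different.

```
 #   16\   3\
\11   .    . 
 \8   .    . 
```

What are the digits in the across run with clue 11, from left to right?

16 in 2 cells must be {7,9}; 3 in 2 cells must be {1,2}.
The 11 across and the 3 down share only 2, so R1C2 = 2.
The 8 across and the 16 down share only 7, so R2C1 = 7.
R2C2 = 8 − 7 = 1 completes the 8 across.
R1C1 = 11 − 2 = 9 completes the 11 across.

9, 2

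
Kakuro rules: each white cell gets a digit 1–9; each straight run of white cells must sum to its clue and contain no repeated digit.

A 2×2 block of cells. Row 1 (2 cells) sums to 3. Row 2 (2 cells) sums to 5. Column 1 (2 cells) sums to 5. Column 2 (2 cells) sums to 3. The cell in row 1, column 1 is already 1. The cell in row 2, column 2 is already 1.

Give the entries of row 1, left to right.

3 in 2 cells must be {1,2}.
(1,2) = 3 − 1 = 2 completes the 3 across.
(2,1) = 5 − 1 = 4 completes the 5 across.

1 2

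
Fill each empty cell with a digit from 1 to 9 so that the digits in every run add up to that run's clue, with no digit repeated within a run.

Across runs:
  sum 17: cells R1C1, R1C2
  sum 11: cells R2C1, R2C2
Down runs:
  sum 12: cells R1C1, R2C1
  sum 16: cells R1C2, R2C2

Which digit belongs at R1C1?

8

17 in 2 cells must be {8,9}; 16 in 2 cells must be {7,9}.
The 17 across and the 16 down share only 9, so R1C2 = 9.
R2C2 = 16 − 9 = 7 completes the 16 down.
R1C1 = 17 − 9 = 8 completes the 17 across.
R2C1 = 11 − 7 = 4 completes the 11 across.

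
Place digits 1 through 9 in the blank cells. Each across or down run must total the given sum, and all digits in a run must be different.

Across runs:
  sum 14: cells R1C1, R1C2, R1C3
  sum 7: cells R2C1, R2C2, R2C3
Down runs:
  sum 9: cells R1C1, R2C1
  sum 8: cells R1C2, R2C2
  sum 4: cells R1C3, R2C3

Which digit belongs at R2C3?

7 in 3 cells must be {1,2,4}; 4 in 2 cells must be {1,3}.
The 7 across and the 4 down share only 1, so R2C3 = 1.
R1C3 = 4 − 1 = 3 completes the 4 down.
Given what's placed, R2C2 must be 2 to fit the 7 across and 8 down.
R1C2 = 8 − 2 = 6 completes the 8 down.
R2C1 = 7 − 3 = 4 completes the 7 across.
R1C1 = 14 − 9 = 5 completes the 14 across.

1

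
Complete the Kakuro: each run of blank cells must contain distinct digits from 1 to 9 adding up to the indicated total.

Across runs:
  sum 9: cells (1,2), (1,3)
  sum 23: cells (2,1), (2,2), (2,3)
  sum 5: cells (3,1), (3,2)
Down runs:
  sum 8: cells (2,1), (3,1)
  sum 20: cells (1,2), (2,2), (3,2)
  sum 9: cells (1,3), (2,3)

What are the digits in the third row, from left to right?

23 in 3 cells must be {6,8,9}.
The 23 across and the 8 down share only 6, so (2,1) = 6.
(2,3) = 8: the only remaining digit allowed by both the 23 across and the 9 down.
(3,1) = 8 − 6 = 2 completes the 8 down.
(3,2) = 5 − 2 = 3 completes the 5 across.
(1,2) = 8: the only remaining digit allowed by both the 9 across and the 20 down.
(1,3) = 9 − 8 = 1 completes the 9 across.
(2,2) = 23 − 14 = 9 completes the 23 across.

2, 3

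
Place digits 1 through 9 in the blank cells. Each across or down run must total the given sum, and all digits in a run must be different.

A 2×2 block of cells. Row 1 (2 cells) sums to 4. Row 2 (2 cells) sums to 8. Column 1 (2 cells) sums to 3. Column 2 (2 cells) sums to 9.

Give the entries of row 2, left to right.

2 6

4 in 2 cells must be {1,3}; 3 in 2 cells must be {1,2}.
The 4 across and the 3 down share only 1, so (1,1) = 1.
(1,2) = 4 − 1 = 3 completes the 4 across.
(2,1) = 3 − 1 = 2 completes the 3 down.
(2,2) = 8 − 2 = 6 completes the 8 across.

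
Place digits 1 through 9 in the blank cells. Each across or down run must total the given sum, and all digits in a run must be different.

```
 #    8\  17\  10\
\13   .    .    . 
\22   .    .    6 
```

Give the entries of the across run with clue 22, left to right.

7 9 6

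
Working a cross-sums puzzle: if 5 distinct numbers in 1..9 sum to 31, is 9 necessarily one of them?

Yes

Every partition of 31 into 5 distinct digits includes 9: {1,6,7,8,9}, {2,5,7,8,9}, {3,4,7,8,9}, {3,5,6,8,9}, {4,5,6,7,9}.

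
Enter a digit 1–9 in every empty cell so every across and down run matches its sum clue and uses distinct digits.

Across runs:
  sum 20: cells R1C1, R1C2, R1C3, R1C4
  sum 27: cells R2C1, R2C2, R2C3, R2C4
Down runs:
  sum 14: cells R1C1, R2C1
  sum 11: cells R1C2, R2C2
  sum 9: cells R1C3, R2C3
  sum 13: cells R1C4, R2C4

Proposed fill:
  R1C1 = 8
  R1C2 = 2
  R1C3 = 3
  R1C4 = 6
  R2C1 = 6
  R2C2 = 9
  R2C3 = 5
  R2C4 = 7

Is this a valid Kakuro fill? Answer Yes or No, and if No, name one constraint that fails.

No — the across run R1C1–R1C4 sums to 19, not 20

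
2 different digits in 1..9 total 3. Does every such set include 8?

The only way to make 3 from 2 distinct digits is {1,2}, which does not contain 8.

No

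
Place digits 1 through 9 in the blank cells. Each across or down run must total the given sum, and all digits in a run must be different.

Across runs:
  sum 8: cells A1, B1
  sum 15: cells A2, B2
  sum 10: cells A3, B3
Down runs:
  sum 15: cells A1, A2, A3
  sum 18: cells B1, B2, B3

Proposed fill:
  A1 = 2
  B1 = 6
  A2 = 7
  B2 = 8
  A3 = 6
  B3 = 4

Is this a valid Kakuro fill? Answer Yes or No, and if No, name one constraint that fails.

Across: 2+6=8; 7+8=15; 6+4=10. Down: 2+7+6=15; 6+8+4=18. No digit repeats within any run.

Yes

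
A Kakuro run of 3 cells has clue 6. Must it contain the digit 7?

The only way to make 6 from 3 distinct digits is {1,2,3}, which does not contain 7.

No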